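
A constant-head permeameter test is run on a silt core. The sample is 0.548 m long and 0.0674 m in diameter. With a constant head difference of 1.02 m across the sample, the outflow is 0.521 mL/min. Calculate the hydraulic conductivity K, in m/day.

0.113

Cross-sectional area A = π·(d/2)² = π × (0.0674/2)² = 0.003568 m².
Convert discharge: 0.521 mL/min = 8.683e-09 m³/s.
Darcy's law rearranged: K = Q·L / (A·Δh) = 8.683e-09 × 0.548 / (0.003568 × 1.02) = 1.308e-06 m/s = 0.1130 m/day.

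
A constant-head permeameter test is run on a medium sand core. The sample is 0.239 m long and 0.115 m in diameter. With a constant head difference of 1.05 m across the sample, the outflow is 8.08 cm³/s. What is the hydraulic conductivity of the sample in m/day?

15.3

Cross-sectional area A = π·(d/2)² = π × (0.115/2)² = 0.01039 m².
Convert discharge: 8.08 cm³/s = 8.080e-06 m³/s.
Darcy's law rearranged: K = Q·L / (A·Δh) = 8.080e-06 × 0.239 / (0.01039 × 1.05) = 0.0001771 m/s = 15.30 m/day.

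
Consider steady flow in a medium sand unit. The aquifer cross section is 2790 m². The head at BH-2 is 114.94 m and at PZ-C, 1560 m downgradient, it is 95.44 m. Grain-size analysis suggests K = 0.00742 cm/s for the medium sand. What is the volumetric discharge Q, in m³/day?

Convert K: 0.00742 cm/s × 864 = 6.411 m/day.
Hydraulic gradient i = (114.94 − 95.44) / 1560 = 19.5 / 1560 = 0.01250.
Darcy's law: Q = K · A · i = 6.411 × 2790 × 0.01250 = 223.6 m³/day.

224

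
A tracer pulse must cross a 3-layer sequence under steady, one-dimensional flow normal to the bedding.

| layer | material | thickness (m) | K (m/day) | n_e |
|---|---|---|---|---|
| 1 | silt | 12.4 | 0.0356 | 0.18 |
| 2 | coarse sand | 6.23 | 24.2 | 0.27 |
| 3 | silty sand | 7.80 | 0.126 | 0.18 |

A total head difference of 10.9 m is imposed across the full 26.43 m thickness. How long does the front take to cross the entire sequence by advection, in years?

With flow normal to the layers, continuity requires the same specific discharge q through every layer.
Σ(b_i/K_i) = 12.4/0.0356 + 6.23/24.2 + 7.80/0.126 = 410.5 d.
q = Δh / Σ(b_i/K_i) = 10.9 / 410.5 = 0.02655 m/day.
In each layer the seepage velocity is v_i = q/n_i, so the layer transit time is t_i = b_i·n_i / q:
  layer 1 (silt): t_1 = 12.4 × 0.18 / 0.02655 = 84.05 d
  layer 2 (coarse sand): t_2 = 6.23 × 0.27 / 0.02655 = 63.35 d
  layer 3 (silty sand): t_3 = 7.80 × 0.18 / 0.02655 = 52.87 d
Total t = Σ t_i = 200.3 days = 0.5483 years.

0.548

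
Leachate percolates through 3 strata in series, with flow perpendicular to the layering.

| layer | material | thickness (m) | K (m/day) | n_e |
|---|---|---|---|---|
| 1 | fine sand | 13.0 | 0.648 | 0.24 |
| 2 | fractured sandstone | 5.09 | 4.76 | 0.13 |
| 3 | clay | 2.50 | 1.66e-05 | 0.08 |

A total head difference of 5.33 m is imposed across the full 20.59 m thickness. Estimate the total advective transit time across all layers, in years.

308

With flow normal to the layers, continuity requires the same specific discharge q through every layer.
Σ(b_i/K_i) = 13.0/0.648 + 5.09/4.76 + 2.50/1.66e-05 = 1.506e+05 d.
q = Δh / Σ(b_i/K_i) = 5.33 / 1.506e+05 = 3.539e-05 m/day.
In each layer the seepage velocity is v_i = q/n_i, so the layer transit time is t_i = b_i·n_i / q:
  layer 1 (fine sand): t_1 = 13.0 × 0.24 / 3.539e-05 = 88170 d
  layer 2 (fractured sandstone): t_2 = 5.09 × 0.13 / 3.539e-05 = 18699 d
  layer 3 (clay): t_3 = 2.50 × 0.08 / 3.539e-05 = 5652 d
Total t = Σ t_i = 1.125e+05 days = 308.1 years.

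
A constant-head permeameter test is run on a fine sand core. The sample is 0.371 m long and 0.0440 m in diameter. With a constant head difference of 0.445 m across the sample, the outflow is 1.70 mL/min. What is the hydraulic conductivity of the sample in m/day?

Cross-sectional area A = π·(d/2)² = π × (0.0440/2)² = 0.001521 m².
Convert discharge: 1.70 mL/min = 2.833e-08 m³/s.
Darcy's law rearranged: K = Q·L / (A·Δh) = 2.833e-08 × 0.371 / (0.001521 × 0.445) = 1.554e-05 m/s = 1.342 m/day.

1.34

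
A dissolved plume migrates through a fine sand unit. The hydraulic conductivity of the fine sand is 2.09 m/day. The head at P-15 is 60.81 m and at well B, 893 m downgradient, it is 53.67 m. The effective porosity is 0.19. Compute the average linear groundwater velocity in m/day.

0.0880

Hydraulic gradient i = (60.81 − 53.67) / 893 = 7.14 / 893 = 0.007996.
Darcy flux q = K · i = 2.090 × 0.007996 = 0.01671 m/day.
Seepage velocity v = q / n_e = 0.01671 / 0.19 = 0.08795 m/day.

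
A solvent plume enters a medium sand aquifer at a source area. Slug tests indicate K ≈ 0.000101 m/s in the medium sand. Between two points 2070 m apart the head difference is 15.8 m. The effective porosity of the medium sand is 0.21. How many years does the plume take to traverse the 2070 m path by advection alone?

17.9

Convert K: 0.000101 m/s × 86400 = 8.726 m/day.
Hydraulic gradient i = Δh / L = 15.8 / 2070 = 0.007633.
Darcy flux q = K · i = 8.726 × 0.007633 = 0.06661 m/day.
Seepage velocity v = q / n_e = 0.06661 / 0.21 = 0.3172 m/day.
Travel time t = L / v = 2070 / 0.3172 = 6526 days = 17.87 years.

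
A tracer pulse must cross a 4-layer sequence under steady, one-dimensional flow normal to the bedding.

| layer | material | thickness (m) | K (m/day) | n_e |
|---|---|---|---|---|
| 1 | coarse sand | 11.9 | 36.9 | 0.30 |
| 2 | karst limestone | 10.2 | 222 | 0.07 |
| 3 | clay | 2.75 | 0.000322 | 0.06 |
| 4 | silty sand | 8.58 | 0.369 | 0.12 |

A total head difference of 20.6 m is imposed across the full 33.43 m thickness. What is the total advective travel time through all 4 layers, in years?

With flow normal to the layers, continuity requires the same specific discharge q through every layer.
Σ(b_i/K_i) = 11.9/36.9 + 10.2/222 + 2.75/0.000322 + 8.58/0.369 = 8564 d.
q = Δh / Σ(b_i/K_i) = 20.6 / 8564 = 0.002405 m/day.
In each layer the seepage velocity is v_i = q/n_i, so the layer transit time is t_i = b_i·n_i / q:
  layer 1 (coarse sand): t_1 = 11.9 × 0.30 / 0.002405 = 1484 d
  layer 2 (karst limestone): t_2 = 10.2 × 0.07 / 0.002405 = 296.8 d
  layer 3 (clay): t_3 = 2.75 × 0.06 / 0.002405 = 68.60 d
  layer 4 (silty sand): t_4 = 8.58 × 0.12 / 0.002405 = 428.0 d
Total t = Σ t_i = 2278 days = 6.236 years.

6.24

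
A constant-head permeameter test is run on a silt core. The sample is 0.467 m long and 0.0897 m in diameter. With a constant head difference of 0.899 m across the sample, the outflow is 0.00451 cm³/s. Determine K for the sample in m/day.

Cross-sectional area A = π·(d/2)² = π × (0.0897/2)² = 0.006319 m².
Convert discharge: 0.00451 cm³/s = 4.510e-09 m³/s.
Darcy's law rearranged: K = Q·L / (A·Δh) = 4.510e-09 × 0.467 / (0.006319 × 0.899) = 3.707e-07 m/s = 0.03203 m/day.

0.0320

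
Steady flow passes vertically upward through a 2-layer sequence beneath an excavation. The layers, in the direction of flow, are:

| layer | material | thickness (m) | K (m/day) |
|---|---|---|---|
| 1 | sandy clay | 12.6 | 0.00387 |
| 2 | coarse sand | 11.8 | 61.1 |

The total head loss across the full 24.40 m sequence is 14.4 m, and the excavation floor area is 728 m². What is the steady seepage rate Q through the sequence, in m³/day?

3.22

Flow is perpendicular to layering, so the layers act in series and the equivalent K is the thickness-weighted harmonic mean.
Total thickness L = 12.6 + 11.8 = 24.40 m.
Σ(b_i/K_i) = 12.6/0.00387 + 11.8/61.1 = 3256 d.
K_eq = L / Σ(b_i/K_i) = 24.40 / 3256 = 0.007494 m/day.
Q = K_eq · A · (Δh/L) = 0.007494 × 728 × (14.4/24.40) = 3.220 m³/day.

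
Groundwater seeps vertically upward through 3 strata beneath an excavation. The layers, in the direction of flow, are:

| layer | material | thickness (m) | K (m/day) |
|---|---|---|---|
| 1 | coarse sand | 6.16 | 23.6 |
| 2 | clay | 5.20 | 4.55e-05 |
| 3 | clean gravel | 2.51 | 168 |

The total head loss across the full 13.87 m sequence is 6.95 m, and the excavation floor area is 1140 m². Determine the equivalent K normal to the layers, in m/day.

0.000121

Flow is perpendicular to layering, so the layers act in series and the equivalent K is the thickness-weighted harmonic mean.
Total thickness L = 6.16 + 5.20 + 2.51 = 13.87 m.
Σ(b_i/K_i) = 6.16/23.6 + 5.20/4.55e-05 + 2.51/168 = 1.143e+05 d.
K_eq = L / Σ(b_i/K_i) = 13.87 / 1.143e+05 = 0.0001214 m/day.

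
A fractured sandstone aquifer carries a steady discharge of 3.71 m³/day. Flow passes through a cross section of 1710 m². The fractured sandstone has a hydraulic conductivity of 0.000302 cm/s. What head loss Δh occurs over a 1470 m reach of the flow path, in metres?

Convert K: 0.000302 cm/s × 864 = 0.2609 m/day.
From Q = K·A·i, i = Q / (K·A) = 3.71 / (0.2609 × 1710) = 0.008315.
Head loss Δh = i · L = 0.008315 × 1470 = 12.22 m.

12.2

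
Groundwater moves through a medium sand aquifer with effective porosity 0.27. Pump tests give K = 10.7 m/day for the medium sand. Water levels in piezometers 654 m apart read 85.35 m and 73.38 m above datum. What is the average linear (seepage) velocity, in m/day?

Hydraulic gradient i = (85.35 − 73.38) / 654 = 11.97 / 654 = 0.01830.
Darcy flux q = K · i = 10.70 × 0.01830 = 0.1958 m/day.
Seepage velocity v = q / n_e = 0.1958 / 0.27 = 0.7253 m/day.

0.725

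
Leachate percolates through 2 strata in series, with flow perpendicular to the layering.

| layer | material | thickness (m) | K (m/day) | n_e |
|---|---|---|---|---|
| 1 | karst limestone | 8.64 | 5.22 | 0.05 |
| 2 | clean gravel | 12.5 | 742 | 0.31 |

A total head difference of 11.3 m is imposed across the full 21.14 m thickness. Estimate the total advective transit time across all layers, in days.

0.637

With flow normal to the layers, continuity requires the same specific discharge q through every layer.
Σ(b_i/K_i) = 8.64/5.22 + 12.5/742 = 1.672 d.
q = Δh / Σ(b_i/K_i) = 11.3 / 1.672 = 6.758 m/day.
In each layer the seepage velocity is v_i = q/n_i, so the layer transit time is t_i = b_i·n_i / q:
  layer 1 (karst limestone): t_1 = 8.64 × 0.05 / 6.758 = 0.06392 d
  layer 2 (clean gravel): t_2 = 12.5 × 0.31 / 6.758 = 0.5734 d
Total t = Σ t_i = 0.6373 days.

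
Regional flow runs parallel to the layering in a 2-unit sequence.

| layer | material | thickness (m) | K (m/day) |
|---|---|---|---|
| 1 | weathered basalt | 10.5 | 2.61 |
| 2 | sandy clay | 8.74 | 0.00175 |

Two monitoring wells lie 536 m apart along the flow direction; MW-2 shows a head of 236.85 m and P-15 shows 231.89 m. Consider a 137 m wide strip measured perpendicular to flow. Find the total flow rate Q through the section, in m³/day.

34.8

Flow is parallel to layering, so each bed carries its own Darcy discharge and the transmissivities add.
Σ(K_i·b_i) = 2.61×10.5 + 0.00175×8.74 = 27.42 m²/day.
Hydraulic gradient i = (236.85 − 231.89) / 536 = 4.96 / 536 = 0.009254.
Q = Σ(K_i·b_i) · W · i = 27.42 × 137 × 0.009254 = 34.76 m³/day.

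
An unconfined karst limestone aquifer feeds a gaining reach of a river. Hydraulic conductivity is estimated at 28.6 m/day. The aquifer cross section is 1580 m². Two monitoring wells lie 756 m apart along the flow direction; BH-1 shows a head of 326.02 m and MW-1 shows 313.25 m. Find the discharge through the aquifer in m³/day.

763

Hydraulic gradient i = (326.02 − 313.25) / 756 = 12.77 / 756 = 0.01689.
Darcy's law: Q = K · A · i = 28.60 × 1580 × 0.01689 = 763.3 m³/day.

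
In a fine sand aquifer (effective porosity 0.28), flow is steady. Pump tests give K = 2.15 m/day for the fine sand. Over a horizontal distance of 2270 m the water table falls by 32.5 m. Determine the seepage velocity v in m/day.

0.110

Hydraulic gradient i = Δh / L = 32.5 / 2270 = 0.01432.
Darcy flux q = K · i = 2.150 × 0.01432 = 0.03078 m/day.
Seepage velocity v = q / n_e = 0.03078 / 0.28 = 0.1099 m/day.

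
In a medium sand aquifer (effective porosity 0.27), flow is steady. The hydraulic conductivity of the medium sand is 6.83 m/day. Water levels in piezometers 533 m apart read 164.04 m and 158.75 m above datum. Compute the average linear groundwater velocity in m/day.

0.251

Hydraulic gradient i = (164.04 − 158.75) / 533 = 5.29 / 533 = 0.009925.
Darcy flux q = K · i = 6.830 × 0.009925 = 0.06779 m/day.
Seepage velocity v = q / n_e = 0.06779 / 0.27 = 0.2511 m/day.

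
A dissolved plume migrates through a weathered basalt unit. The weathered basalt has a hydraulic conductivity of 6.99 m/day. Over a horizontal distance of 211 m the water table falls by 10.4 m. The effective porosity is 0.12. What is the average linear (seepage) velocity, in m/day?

2.87

Hydraulic gradient i = Δh / L = 10.4 / 211 = 0.04929.
Darcy flux q = K · i = 6.990 × 0.04929 = 0.3445 m/day.
Seepage velocity v = q / n_e = 0.3445 / 0.12 = 2.871 m/day.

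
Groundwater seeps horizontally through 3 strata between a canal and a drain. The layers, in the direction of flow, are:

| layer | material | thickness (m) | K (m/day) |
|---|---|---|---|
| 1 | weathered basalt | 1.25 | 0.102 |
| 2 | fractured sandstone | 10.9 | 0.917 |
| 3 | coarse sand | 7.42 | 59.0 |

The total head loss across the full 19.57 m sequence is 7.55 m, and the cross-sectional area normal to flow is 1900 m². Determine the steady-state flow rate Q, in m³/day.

591

Flow is perpendicular to layering, so the layers act in series and the equivalent K is the thickness-weighted harmonic mean.
Total thickness L = 1.25 + 10.9 + 7.42 = 19.57 m.
Σ(b_i/K_i) = 1.25/0.102 + 10.9/0.917 + 7.42/59.0 = 24.27 d.
K_eq = L / Σ(b_i/K_i) = 19.57 / 24.27 = 0.8064 m/day.
Q = K_eq · A · (Δh/L) = 0.8064 × 1900 × (7.55/19.57) = 591.1 m³/day.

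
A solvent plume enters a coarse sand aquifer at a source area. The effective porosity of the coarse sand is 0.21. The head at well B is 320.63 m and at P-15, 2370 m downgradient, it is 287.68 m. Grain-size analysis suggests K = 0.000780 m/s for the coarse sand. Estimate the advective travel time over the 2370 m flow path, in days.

531

Convert K: 0.000780 m/s × 86400 = 67.39 m/day.
Hydraulic gradient i = (320.63 − 287.68) / 2370 = 32.95 / 2370 = 0.01390.
Darcy flux q = K · i = 67.39 × 0.01390 = 0.9369 m/day.
Seepage velocity v = q / n_e = 0.9369 / 0.21 = 4.462 m/day.
Travel time t = L / v = 2370 / 4.462 = 531.2 days.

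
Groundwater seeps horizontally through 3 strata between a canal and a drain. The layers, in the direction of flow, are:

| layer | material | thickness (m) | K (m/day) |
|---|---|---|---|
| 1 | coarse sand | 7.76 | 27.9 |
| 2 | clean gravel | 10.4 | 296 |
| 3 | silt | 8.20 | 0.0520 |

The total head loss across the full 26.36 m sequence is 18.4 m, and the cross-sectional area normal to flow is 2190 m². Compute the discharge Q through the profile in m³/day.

Flow is perpendicular to layering, so the layers act in series and the equivalent K is the thickness-weighted harmonic mean.
Total thickness L = 7.76 + 10.4 + 8.20 = 26.36 m.
Σ(b_i/K_i) = 7.76/27.9 + 10.4/296 + 8.20/0.0520 = 158.0 d.
K_eq = L / Σ(b_i/K_i) = 26.36 / 158.0 = 0.1668 m/day.
Q = K_eq · A · (Δh/L) = 0.1668 × 2190 × (18.4/26.36) = 255.0 m³/day.

255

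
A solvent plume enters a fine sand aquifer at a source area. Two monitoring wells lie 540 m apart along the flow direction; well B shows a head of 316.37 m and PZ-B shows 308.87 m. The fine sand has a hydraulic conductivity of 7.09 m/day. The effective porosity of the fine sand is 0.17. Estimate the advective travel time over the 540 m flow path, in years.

2.55

Hydraulic gradient i = (316.37 − 308.87) / 540 = 7.5 / 540 = 0.01389.
Darcy flux q = K · i = 7.090 × 0.01389 = 0.09847 m/day.
Seepage velocity v = q / n_e = 0.09847 / 0.17 = 0.5792 m/day.
Travel time t = L / v = 540 / 0.5792 = 932.2 days = 2.552 years.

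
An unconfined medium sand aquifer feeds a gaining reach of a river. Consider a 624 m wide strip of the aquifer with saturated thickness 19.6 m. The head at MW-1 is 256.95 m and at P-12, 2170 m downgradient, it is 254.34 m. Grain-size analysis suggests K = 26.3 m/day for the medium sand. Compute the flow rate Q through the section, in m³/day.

387

Cross-sectional area A = 624 × 19.6 = 12230 m².
Hydraulic gradient i = (256.95 − 254.34) / 2170 = 2.61 / 2170 = 0.001203.
Darcy's law: Q = K · A · i = 26.30 × 12230 × 0.001203 = 386.9 m³/day.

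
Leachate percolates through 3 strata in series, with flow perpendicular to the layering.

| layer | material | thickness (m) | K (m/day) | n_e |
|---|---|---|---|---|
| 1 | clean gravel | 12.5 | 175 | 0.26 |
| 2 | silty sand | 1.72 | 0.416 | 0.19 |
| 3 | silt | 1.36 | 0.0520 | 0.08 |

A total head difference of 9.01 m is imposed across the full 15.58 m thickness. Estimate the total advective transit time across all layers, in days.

12.4

With flow normal to the layers, continuity requires the same specific discharge q through every layer.
Σ(b_i/K_i) = 12.5/175 + 1.72/0.416 + 1.36/0.0520 = 30.36 d.
q = Δh / Σ(b_i/K_i) = 9.01 / 30.36 = 0.2968 m/day.
In each layer the seepage velocity is v_i = q/n_i, so the layer transit time is t_i = b_i·n_i / q:
  layer 1 (clean gravel): t_1 = 12.5 × 0.26 / 0.2968 = 10.95 d
  layer 2 (silty sand): t_2 = 1.72 × 0.19 / 0.2968 = 1.101 d
  layer 3 (silt): t_3 = 1.36 × 0.08 / 0.2968 = 0.3666 d
Total t = Σ t_i = 12.42 days.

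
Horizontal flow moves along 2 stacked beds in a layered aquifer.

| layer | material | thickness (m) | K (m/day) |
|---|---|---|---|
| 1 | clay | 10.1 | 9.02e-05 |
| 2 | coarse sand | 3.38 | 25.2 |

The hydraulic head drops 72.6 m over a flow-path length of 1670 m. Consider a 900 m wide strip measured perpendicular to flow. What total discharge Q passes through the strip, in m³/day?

3330

Flow is parallel to layering, so each bed carries its own Darcy discharge and the transmissivities add.
Σ(K_i·b_i) = 9.02e-05×10.1 + 25.2×3.38 = 85.18 m²/day.
Hydraulic gradient i = Δh / L = 72.6 / 1670 = 0.04347.
Q = Σ(K_i·b_i) · W · i = 85.18 × 900 × 0.04347 = 3333 m³/day.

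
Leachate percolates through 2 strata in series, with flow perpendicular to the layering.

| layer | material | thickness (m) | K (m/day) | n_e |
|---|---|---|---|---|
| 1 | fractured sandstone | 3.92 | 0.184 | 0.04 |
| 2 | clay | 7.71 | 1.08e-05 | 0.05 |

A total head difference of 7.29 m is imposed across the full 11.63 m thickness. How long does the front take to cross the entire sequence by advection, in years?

145

With flow normal to the layers, continuity requires the same specific discharge q through every layer.
Σ(b_i/K_i) = 3.92/0.184 + 7.71/1.08e-05 = 7.139e+05 d.
q = Δh / Σ(b_i/K_i) = 7.29 / 7.139e+05 = 1.021e-05 m/day.
In each layer the seepage velocity is v_i = q/n_i, so the layer transit time is t_i = b_i·n_i / q:
  layer 1 (fractured sandstone): t_1 = 3.92 × 0.04 / 1.021e-05 = 15355 d
  layer 2 (clay): t_2 = 7.71 × 0.05 / 1.021e-05 = 37752 d
Total t = Σ t_i = 53107 days = 145.4 years.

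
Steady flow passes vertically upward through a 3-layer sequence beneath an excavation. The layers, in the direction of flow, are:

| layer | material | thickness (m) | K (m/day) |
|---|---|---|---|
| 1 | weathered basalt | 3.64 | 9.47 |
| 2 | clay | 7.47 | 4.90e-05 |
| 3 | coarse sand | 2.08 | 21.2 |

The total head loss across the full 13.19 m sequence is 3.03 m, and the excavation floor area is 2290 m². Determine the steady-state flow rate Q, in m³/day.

Flow is perpendicular to layering, so the layers act in series and the equivalent K is the thickness-weighted harmonic mean.
Total thickness L = 3.64 + 7.47 + 2.08 = 13.19 m.
Σ(b_i/K_i) = 3.64/9.47 + 7.47/4.90e-05 + 2.08/21.2 = 1.524e+05 d.
K_eq = L / Σ(b_i/K_i) = 13.19 / 1.524e+05 = 8.652e-05 m/day.
Q = K_eq · A · (Δh/L) = 8.652e-05 × 2290 × (3.03/13.19) = 0.04551 m³/day.

0.0455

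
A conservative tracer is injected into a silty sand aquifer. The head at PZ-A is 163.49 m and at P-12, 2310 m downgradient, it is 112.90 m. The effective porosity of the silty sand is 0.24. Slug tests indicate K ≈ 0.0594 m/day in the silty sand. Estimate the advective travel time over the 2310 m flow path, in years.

1170

Hydraulic gradient i = (163.49 − 112.90) / 2310 = 50.59 / 2310 = 0.02190.
Darcy flux q = K · i = 0.05940 × 0.02190 = 0.001301 m/day.
Seepage velocity v = q / n_e = 0.001301 / 0.24 = 0.005420 m/day.
Travel time t = L / v = 2310 / 0.005420 = 4.262e+05 days = 1167 years.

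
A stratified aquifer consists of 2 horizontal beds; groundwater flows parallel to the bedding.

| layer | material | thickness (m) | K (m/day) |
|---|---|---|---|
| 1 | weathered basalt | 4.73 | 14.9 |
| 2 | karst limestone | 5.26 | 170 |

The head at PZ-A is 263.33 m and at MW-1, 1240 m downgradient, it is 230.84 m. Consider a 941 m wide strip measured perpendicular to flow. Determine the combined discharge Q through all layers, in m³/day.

23800

Flow is parallel to layering, so each bed carries its own Darcy discharge and the transmissivities add.
Σ(K_i·b_i) = 14.9×4.73 + 170×5.26 = 964.7 m²/day.
Hydraulic gradient i = (263.33 − 230.84) / 1240 = 32.49 / 1240 = 0.02620.
Q = Σ(K_i·b_i) · W · i = 964.7 × 941 × 0.02620 = 23785 m³/day.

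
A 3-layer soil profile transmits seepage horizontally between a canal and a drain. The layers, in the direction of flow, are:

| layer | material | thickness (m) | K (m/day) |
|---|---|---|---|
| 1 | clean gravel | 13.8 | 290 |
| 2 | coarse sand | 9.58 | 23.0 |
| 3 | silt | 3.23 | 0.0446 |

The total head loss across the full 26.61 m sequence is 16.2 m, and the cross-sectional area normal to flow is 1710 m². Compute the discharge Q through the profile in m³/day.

Flow is perpendicular to layering, so the layers act in series and the equivalent K is the thickness-weighted harmonic mean.
Total thickness L = 13.8 + 9.58 + 3.23 = 26.61 m.
Σ(b_i/K_i) = 13.8/290 + 9.58/23.0 + 3.23/0.0446 = 72.89 d.
K_eq = L / Σ(b_i/K_i) = 26.61 / 72.89 = 0.3651 m/day.
Q = K_eq · A · (Δh/L) = 0.3651 × 1710 × (16.2/26.61) = 380.1 m³/day.

380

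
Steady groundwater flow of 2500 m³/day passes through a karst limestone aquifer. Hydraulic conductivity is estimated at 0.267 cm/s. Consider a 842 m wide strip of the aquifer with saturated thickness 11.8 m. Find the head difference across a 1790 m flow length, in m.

Convert K: 0.267 cm/s × 864 = 230.7 m/day.
Cross-sectional area A = 842 × 11.8 = 9936 m².
From Q = K·A·i, i = Q / (K·A) = 2500 / (230.7 × 9936) = 0.001091.
Head loss Δh = i · L = 0.001091 × 1790 = 1.952 m.

1.95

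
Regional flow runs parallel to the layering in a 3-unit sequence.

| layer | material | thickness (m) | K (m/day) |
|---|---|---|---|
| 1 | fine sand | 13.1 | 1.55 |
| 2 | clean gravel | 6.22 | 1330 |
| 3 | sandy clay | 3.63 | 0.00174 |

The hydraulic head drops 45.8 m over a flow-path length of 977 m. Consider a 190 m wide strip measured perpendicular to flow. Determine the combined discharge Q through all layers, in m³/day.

73900

Flow is parallel to layering, so each bed carries its own Darcy discharge and the transmissivities add.
Σ(K_i·b_i) = 1.55×13.1 + 1330×6.22 + 0.00174×3.63 = 8293 m²/day.
Hydraulic gradient i = Δh / L = 45.8 / 977 = 0.04688.
Q = Σ(K_i·b_i) · W · i = 8293 × 190 × 0.04688 = 73864 m³/day.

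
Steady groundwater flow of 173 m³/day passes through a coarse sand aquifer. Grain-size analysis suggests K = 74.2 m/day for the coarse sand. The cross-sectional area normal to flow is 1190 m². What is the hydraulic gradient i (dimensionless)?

From Q = K·A·i, i = Q / (K·A) = 173 / (74.20 × 1190) = 0.001959.

0.00196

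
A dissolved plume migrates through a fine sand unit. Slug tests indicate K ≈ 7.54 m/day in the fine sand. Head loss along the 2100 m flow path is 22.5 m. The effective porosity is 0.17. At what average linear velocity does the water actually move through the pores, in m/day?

Hydraulic gradient i = Δh / L = 22.5 / 2100 = 0.01071.
Darcy flux q = K · i = 7.540 × 0.01071 = 0.08079 m/day.
Seepage velocity v = q / n_e = 0.08079 / 0.17 = 0.4752 m/day.

0.475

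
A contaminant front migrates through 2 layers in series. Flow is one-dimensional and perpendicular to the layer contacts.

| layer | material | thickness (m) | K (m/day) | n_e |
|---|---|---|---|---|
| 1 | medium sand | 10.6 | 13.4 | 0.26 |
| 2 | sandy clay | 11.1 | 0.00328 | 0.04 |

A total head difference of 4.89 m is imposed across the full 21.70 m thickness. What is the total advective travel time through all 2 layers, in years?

6.06

With flow normal to the layers, continuity requires the same specific discharge q through every layer.
Σ(b_i/K_i) = 10.6/13.4 + 11.1/0.00328 = 3385 d.
q = Δh / Σ(b_i/K_i) = 4.89 / 3385 = 0.001445 m/day.
In each layer the seepage velocity is v_i = q/n_i, so the layer transit time is t_i = b_i·n_i / q:
  layer 1 (medium sand): t_1 = 10.6 × 0.26 / 0.001445 = 1908 d
  layer 2 (sandy clay): t_2 = 11.1 × 0.04 / 0.001445 = 307.3 d
Total t = Σ t_i = 2215 days = 6.065 years.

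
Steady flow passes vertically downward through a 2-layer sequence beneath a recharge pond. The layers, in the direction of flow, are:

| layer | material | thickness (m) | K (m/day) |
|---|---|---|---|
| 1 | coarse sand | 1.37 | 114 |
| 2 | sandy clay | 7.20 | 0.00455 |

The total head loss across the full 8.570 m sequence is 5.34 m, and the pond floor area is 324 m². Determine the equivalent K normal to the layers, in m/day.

Flow is perpendicular to layering, so the layers act in series and the equivalent K is the thickness-weighted harmonic mean.
Total thickness L = 1.37 + 7.20 = 8.570 m.
Σ(b_i/K_i) = 1.37/114 + 7.20/0.00455 = 1582 d.
K_eq = L / Σ(b_i/K_i) = 8.570 / 1582 = 0.005416 m/day.

0.00542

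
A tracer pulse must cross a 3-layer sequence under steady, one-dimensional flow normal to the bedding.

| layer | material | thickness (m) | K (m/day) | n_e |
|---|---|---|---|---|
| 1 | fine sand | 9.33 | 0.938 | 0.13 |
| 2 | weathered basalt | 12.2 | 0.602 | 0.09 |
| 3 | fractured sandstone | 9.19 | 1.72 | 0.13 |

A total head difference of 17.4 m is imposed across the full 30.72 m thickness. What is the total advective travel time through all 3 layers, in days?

7.16

With flow normal to the layers, continuity requires the same specific discharge q through every layer.
Σ(b_i/K_i) = 9.33/0.938 + 12.2/0.602 + 9.19/1.72 = 35.56 d.
q = Δh / Σ(b_i/K_i) = 17.4 / 35.56 = 0.4894 m/day.
In each layer the seepage velocity is v_i = q/n_i, so the layer transit time is t_i = b_i·n_i / q:
  layer 1 (fine sand): t_1 = 9.33 × 0.13 / 0.4894 = 2.478 d
  layer 2 (weathered basalt): t_2 = 12.2 × 0.09 / 0.4894 = 2.244 d
  layer 3 (fractured sandstone): t_3 = 9.19 × 0.13 / 0.4894 = 2.441 d
Total t = Σ t_i = 7.163 days.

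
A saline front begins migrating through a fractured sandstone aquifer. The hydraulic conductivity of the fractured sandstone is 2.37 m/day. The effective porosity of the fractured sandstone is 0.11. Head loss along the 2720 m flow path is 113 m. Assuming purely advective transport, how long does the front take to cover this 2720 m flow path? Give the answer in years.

Hydraulic gradient i = Δh / L = 113 / 2720 = 0.04154.
Darcy flux q = K · i = 2.370 × 0.04154 = 0.09846 m/day.
Seepage velocity v = q / n_e = 0.09846 / 0.11 = 0.8951 m/day.
Travel time t = L / v = 2720 / 0.8951 = 3039 days = 8.320 years.

8.32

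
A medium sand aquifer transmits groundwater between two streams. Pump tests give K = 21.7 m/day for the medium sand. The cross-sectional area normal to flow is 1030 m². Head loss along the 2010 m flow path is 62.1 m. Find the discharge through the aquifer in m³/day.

691

Hydraulic gradient i = Δh / L = 62.1 / 2010 = 0.03090.
Darcy's law: Q = K · A · i = 21.70 × 1030 × 0.03090 = 690.5 m³/day.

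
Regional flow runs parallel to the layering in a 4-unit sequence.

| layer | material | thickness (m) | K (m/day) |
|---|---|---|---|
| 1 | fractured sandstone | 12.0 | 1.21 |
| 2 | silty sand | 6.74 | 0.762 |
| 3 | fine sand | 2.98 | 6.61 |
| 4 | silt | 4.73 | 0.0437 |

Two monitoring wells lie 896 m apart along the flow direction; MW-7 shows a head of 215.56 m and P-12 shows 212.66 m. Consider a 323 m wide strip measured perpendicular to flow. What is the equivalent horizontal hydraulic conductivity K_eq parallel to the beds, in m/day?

1.50

Flow is parallel to layering, so each bed carries its own Darcy discharge and the transmissivities add.
Σ(K_i·b_i) = 1.21×12.0 + 0.762×6.74 + 6.61×2.98 + 0.0437×4.73 = 39.56 m²/day.
Total thickness b = 26.45 m, so K_eq = Σ(K_i·b_i)/b = 1.496 m/day.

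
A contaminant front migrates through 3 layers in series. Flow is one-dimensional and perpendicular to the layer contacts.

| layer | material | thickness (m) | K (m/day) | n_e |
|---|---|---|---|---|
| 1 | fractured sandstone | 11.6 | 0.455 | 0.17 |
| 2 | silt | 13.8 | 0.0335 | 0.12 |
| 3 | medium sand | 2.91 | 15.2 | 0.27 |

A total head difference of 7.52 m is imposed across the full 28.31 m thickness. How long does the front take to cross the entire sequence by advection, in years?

0.703

With flow normal to the layers, continuity requires the same specific discharge q through every layer.
Σ(b_i/K_i) = 11.6/0.455 + 13.8/0.0335 + 2.91/15.2 = 437.6 d.
q = Δh / Σ(b_i/K_i) = 7.52 / 437.6 = 0.01718 m/day.
In each layer the seepage velocity is v_i = q/n_i, so the layer transit time is t_i = b_i·n_i / q:
  layer 1 (fractured sandstone): t_1 = 11.6 × 0.17 / 0.01718 = 114.8 d
  layer 2 (silt): t_2 = 13.8 × 0.12 / 0.01718 = 96.37 d
  layer 3 (medium sand): t_3 = 2.91 × 0.27 / 0.01718 = 45.72 d
Total t = Σ t_i = 256.9 days = 0.7032 years.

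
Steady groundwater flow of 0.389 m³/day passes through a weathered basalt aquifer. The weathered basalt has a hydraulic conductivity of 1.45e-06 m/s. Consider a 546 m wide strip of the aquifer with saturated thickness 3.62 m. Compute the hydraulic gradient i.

Convert K: 1.45e-06 m/s × 86400 = 0.1253 m/day.
Cross-sectional area A = 546 × 3.62 = 1977 m².
From Q = K·A·i, i = Q / (K·A) = 0.389 / (0.1253 × 1977) = 0.001571.

0.00157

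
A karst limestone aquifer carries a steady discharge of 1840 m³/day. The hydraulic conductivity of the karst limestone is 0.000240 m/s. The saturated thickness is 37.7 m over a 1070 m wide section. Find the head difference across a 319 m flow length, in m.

Convert K: 0.000240 m/s × 86400 = 20.74 m/day.
Cross-sectional area A = 1070 × 37.7 = 40339 m².
From Q = K·A·i, i = Q / (K·A) = 1840 / (20.74 × 40339) = 0.002200.
Head loss Δh = i · L = 0.002200 × 319 = 0.7017 m.

0.702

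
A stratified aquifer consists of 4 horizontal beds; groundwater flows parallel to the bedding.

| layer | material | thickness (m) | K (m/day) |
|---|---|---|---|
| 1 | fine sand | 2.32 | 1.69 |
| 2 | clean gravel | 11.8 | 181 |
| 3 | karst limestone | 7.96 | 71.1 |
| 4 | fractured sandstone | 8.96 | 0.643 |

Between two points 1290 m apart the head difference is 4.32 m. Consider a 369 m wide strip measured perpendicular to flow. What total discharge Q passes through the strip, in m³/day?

3350

Flow is parallel to layering, so each bed carries its own Darcy discharge and the transmissivities add.
Σ(K_i·b_i) = 1.69×2.32 + 181×11.8 + 71.1×7.96 + 0.643×8.96 = 2711 m²/day.
Hydraulic gradient i = Δh / L = 4.32 / 1290 = 0.003349.
Q = Σ(K_i·b_i) · W · i = 2711 × 369 × 0.003349 = 3351 m³/day.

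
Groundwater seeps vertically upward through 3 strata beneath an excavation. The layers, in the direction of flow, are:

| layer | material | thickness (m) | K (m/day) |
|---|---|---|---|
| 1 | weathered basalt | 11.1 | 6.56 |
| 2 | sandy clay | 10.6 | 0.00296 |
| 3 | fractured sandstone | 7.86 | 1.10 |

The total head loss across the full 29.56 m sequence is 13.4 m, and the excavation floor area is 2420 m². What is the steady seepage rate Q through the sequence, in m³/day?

Flow is perpendicular to layering, so the layers act in series and the equivalent K is the thickness-weighted harmonic mean.
Total thickness L = 11.1 + 10.6 + 7.86 = 29.56 m.
Σ(b_i/K_i) = 11.1/6.56 + 10.6/0.00296 + 7.86/1.10 = 3590 d.
K_eq = L / Σ(b_i/K_i) = 29.56 / 3590 = 0.008234 m/day.
Q = K_eq · A · (Δh/L) = 0.008234 × 2420 × (13.4/29.56) = 9.033 m³/day.

9.03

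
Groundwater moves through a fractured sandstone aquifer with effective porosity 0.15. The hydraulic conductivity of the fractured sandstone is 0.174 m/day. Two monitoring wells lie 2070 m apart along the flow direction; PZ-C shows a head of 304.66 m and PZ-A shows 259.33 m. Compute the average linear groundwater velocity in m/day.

0.0254

Hydraulic gradient i = (304.66 − 259.33) / 2070 = 45.33 / 2070 = 0.02190.
Darcy flux q = K · i = 0.1740 × 0.02190 = 0.003810 m/day.
Seepage velocity v = q / n_e = 0.003810 / 0.15 = 0.02540 m/day.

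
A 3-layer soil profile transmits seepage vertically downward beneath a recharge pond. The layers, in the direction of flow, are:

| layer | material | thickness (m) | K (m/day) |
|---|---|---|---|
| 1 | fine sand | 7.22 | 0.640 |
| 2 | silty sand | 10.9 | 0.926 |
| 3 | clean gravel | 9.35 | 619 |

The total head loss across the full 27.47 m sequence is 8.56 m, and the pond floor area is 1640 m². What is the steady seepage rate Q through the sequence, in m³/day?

609

Flow is perpendicular to layering, so the layers act in series and the equivalent K is the thickness-weighted harmonic mean.
Total thickness L = 7.22 + 10.9 + 9.35 = 27.47 m.
Σ(b_i/K_i) = 7.22/0.640 + 10.9/0.926 + 9.35/619 = 23.07 d.
K_eq = L / Σ(b_i/K_i) = 27.47 / 23.07 = 1.191 m/day.
Q = K_eq · A · (Δh/L) = 1.191 × 1640 × (8.56/27.47) = 608.6 m³/day.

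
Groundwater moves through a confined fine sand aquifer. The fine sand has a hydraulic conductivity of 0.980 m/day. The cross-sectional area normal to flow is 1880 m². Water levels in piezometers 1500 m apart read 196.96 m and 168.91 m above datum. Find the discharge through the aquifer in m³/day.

34.5

Hydraulic gradient i = (196.96 − 168.91) / 1500 = 28.05 / 1500 = 0.01870.
Darcy's law: Q = K · A · i = 0.9800 × 1880 × 0.01870 = 34.45 m³/day.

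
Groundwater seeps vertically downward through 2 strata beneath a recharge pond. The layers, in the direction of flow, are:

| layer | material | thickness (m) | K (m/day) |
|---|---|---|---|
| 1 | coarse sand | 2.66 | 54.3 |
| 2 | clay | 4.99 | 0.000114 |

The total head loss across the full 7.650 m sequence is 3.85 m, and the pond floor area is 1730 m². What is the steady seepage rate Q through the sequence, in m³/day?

0.152

Flow is perpendicular to layering, so the layers act in series and the equivalent K is the thickness-weighted harmonic mean.
Total thickness L = 2.66 + 4.99 = 7.650 m.
Σ(b_i/K_i) = 2.66/54.3 + 4.99/0.000114 = 43772 d.
K_eq = L / Σ(b_i/K_i) = 7.650 / 43772 = 0.0001748 m/day.
Q = K_eq · A · (Δh/L) = 0.0001748 × 1730 × (3.85/7.650) = 0.1522 m³/day.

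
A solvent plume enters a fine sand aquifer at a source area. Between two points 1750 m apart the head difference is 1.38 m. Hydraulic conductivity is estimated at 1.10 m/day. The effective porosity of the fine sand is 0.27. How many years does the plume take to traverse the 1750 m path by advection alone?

1490

Hydraulic gradient i = Δh / L = 1.38 / 1750 = 0.0007886.
Darcy flux q = K · i = 1.100 × 0.0007886 = 0.0008674 m/day.
Seepage velocity v = q / n_e = 0.0008674 / 0.27 = 0.003213 m/day.
Travel time t = L / v = 1750 / 0.003213 = 5.447e+05 days = 1491 years.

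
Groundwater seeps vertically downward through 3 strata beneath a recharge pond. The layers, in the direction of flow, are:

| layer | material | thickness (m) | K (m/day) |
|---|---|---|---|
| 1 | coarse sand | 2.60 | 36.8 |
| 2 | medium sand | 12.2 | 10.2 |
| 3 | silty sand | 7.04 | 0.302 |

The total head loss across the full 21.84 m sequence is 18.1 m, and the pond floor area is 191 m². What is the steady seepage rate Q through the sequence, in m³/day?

141

Flow is perpendicular to layering, so the layers act in series and the equivalent K is the thickness-weighted harmonic mean.
Total thickness L = 2.60 + 12.2 + 7.04 = 21.84 m.
Σ(b_i/K_i) = 2.60/36.8 + 12.2/10.2 + 7.04/0.302 = 24.58 d.
K_eq = L / Σ(b_i/K_i) = 21.84 / 24.58 = 0.8886 m/day.
Q = K_eq · A · (Δh/L) = 0.8886 × 191 × (18.1/21.84) = 140.7 m³/day.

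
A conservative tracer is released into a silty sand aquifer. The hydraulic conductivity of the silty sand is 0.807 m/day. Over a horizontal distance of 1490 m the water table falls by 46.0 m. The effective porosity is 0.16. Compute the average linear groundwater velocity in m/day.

0.156

Hydraulic gradient i = Δh / L = 46.0 / 1490 = 0.03087.
Darcy flux q = K · i = 0.8070 × 0.03087 = 0.02491 m/day.
Seepage velocity v = q / n_e = 0.02491 / 0.16 = 0.1557 m/day.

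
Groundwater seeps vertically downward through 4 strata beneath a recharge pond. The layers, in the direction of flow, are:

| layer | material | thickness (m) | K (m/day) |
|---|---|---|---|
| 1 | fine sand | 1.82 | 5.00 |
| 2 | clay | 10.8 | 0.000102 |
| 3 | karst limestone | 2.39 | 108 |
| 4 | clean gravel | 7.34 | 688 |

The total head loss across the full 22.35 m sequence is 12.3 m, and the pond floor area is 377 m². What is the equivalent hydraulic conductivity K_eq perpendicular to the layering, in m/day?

0.000211

Flow is perpendicular to layering, so the layers act in series and the equivalent K is the thickness-weighted harmonic mean.
Total thickness L = 1.82 + 10.8 + 2.39 + 7.34 = 22.35 m.
Σ(b_i/K_i) = 1.82/5.00 + 10.8/0.000102 + 2.39/108 + 7.34/688 = 1.059e+05 d.
K_eq = L / Σ(b_i/K_i) = 22.35 / 1.059e+05 = 0.0002111 m/day.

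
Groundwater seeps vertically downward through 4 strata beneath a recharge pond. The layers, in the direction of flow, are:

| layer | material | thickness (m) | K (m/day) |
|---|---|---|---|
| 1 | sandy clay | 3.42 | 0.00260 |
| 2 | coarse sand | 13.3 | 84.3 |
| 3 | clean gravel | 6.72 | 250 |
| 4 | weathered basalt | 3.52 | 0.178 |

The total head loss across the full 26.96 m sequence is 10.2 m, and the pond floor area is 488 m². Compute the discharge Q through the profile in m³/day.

3.73

Flow is perpendicular to layering, so the layers act in series and the equivalent K is the thickness-weighted harmonic mean.
Total thickness L = 3.42 + 13.3 + 6.72 + 3.52 = 26.96 m.
Σ(b_i/K_i) = 3.42/0.00260 + 13.3/84.3 + 6.72/250 + 3.52/0.178 = 1335 d.
K_eq = L / Σ(b_i/K_i) = 26.96 / 1335 = 0.02019 m/day.
Q = K_eq · A · (Δh/L) = 0.02019 × 488 × (10.2/26.96) = 3.728 m³/day.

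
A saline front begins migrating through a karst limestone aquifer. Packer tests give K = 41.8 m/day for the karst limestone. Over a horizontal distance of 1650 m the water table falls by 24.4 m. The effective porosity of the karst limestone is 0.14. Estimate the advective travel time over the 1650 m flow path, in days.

374

Hydraulic gradient i = Δh / L = 24.4 / 1650 = 0.01479.
Darcy flux q = K · i = 41.80 × 0.01479 = 0.6181 m/day.
Seepage velocity v = q / n_e = 0.6181 / 0.14 = 4.415 m/day.
Travel time t = L / v = 1650 / 4.415 = 373.7 days.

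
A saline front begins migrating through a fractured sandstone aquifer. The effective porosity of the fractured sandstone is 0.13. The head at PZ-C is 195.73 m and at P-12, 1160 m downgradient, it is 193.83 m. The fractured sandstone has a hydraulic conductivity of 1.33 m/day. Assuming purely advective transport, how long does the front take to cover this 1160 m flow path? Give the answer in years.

Hydraulic gradient i = (195.73 − 193.83) / 1160 = 1.9 / 1160 = 0.001638.
Darcy flux q = K · i = 1.330 × 0.001638 = 0.002178 m/day.
Seepage velocity v = q / n_e = 0.002178 / 0.13 = 0.01676 m/day.
Travel time t = L / v = 1160 / 0.01676 = 69224 days = 189.5 years.

190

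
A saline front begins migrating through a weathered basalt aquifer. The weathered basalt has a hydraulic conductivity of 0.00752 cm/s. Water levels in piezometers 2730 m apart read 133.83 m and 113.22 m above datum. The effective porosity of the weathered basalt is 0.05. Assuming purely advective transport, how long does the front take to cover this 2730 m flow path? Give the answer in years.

Convert K: 0.00752 cm/s × 864 = 6.497 m/day.
Hydraulic gradient i = (133.83 − 113.22) / 2730 = 20.61 / 2730 = 0.007549.
Darcy flux q = K · i = 6.497 × 0.007549 = 0.04905 m/day.
Seepage velocity v = q / n_e = 0.04905 / 0.05 = 0.9810 m/day.
Travel time t = L / v = 2730 / 0.9810 = 2783 days = 7.619 years.

7.62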